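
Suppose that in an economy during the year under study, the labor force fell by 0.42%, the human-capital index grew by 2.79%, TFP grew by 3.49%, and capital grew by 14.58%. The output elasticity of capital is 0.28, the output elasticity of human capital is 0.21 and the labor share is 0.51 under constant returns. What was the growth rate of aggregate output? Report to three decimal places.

Aggregate output grew 7.944%.

Labor's share = 1 − 0.28 − 0.21 = 0.51.
Capital: 0.28 × 14.58 = 4.0824 pp.
The human-capital index: 0.21 × 2.79 = 0.5859 pp.
The labor force: 0.51 × (-0.42) = -0.2142 pp.
Output growth = 3.49 + 4.4541 = 7.9441%.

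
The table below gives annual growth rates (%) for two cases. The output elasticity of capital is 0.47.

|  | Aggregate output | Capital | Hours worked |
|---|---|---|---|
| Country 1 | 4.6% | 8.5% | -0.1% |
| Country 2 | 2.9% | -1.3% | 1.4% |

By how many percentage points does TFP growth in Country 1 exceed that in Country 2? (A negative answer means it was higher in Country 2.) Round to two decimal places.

Labor's share = 1 − 0.47 = 0.53.
Country 1: TFP = 4.6 − 3.995 + 0.053 = 0.658%.
Country 2: TFP = 2.9 + 0.611 − 0.742 = 2.769%.
Difference = 0.658 − (2.769) = -2.111 pp.

-2.11 percentage points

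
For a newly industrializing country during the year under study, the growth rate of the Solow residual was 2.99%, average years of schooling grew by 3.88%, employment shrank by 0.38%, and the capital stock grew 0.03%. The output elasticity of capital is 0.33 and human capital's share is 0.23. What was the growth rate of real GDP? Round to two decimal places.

Real GDP growth was 3.73%.

Labor's share = 1 − 0.33 − 0.23 = 0.44.
The capital stock: 0.33 × 0.03 = 0.0099 pp.
Average years of schooling: 0.23 × 3.88 = 0.8924 pp.
Employment: 0.44 × (-0.38) = -0.1672 pp.
Output growth = 2.99 + 0.7351 = 3.7251%.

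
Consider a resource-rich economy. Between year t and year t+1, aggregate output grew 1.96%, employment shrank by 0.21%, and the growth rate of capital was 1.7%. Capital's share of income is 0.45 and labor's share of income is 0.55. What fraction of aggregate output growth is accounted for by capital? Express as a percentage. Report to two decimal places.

Capital accounted for 39.03% of growth.

Capital contributed 0.45 × 1.7 = 0.765 pp.
Share of growth = 0.765 / 1.96 × 100 = 39.0306%.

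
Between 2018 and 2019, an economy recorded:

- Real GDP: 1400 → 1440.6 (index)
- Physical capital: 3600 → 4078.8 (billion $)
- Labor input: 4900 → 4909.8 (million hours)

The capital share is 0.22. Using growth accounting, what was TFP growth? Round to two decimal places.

-0.18%

Real GDP growth = (1440.6 − 1400) / 1400 = 2.9%.
Physical capital growth = (4078.8 − 3600) / 3600 = 13.3%.
Labor input growth = (4909.8 − 4900) / 4900 = 0.2%.
Labor's share = 1 − 0.22 = 0.78.
Physical capital: 0.22 × 13.3 = 2.926 pp.
Labor input: 0.78 × 0.2 = 0.156 pp.
TFP growth = 2.9 − 3.082 = -0.182%.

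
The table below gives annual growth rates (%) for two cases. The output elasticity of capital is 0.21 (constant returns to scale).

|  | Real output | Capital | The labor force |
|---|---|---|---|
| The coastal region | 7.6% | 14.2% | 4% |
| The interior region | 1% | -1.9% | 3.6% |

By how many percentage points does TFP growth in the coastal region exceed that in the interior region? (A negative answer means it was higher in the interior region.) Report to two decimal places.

Labor's share = 1 − 0.21 = 0.79.
The coastal region: TFP = 7.6 − 2.982 − 3.16 = 1.458%.
The interior region: TFP = 1 + 0.399 − 2.844 = -1.445%.
Difference = 1.458 − (-1.445) = 2.903 pp.

2.90 percentage points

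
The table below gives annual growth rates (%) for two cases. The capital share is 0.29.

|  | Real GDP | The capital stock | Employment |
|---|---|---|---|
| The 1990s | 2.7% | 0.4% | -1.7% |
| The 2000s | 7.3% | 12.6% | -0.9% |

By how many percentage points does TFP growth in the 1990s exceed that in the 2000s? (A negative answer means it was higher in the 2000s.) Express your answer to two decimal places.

Labor's share = 1 − 0.29 = 0.71.
The 1990s: TFP = 2.7 − 0.116 + 1.207 = 3.791%.
The 2000s: TFP = 7.3 − 3.654 + 0.639 = 4.285%.
Difference = 3.791 − (4.285) = -0.494 pp.

-0.49 percentage points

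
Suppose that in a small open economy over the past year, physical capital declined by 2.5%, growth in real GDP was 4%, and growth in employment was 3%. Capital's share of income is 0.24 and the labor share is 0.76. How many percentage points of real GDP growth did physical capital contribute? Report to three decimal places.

-0.600 percentage points

Contribution = share × growth = 0.24 × (-2.5) = -0.6 pp.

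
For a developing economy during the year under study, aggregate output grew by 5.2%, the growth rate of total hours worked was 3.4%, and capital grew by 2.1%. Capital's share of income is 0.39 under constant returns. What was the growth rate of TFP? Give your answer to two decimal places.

2.31%

Labor's share = 1 − 0.39 = 0.61.
Capital: 0.39 × 2.1 = 0.819 pp.
Total hours worked: 0.61 × 3.4 = 2.074 pp.
TFP growth = 5.2 − 2.893 = 2.307%.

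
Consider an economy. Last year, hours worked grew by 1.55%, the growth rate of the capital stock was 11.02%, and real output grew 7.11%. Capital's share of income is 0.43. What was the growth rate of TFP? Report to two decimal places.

Labor's share = 1 − 0.43 = 0.57.
The capital stock: 0.43 × 11.02 = 4.7386 pp.
Hours worked: 0.57 × 1.55 = 0.8835 pp.
TFP growth = 7.11 − 5.6221 = 1.4879%.

1.49%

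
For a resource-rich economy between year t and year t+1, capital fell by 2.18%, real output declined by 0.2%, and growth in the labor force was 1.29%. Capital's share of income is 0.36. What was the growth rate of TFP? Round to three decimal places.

-0.241%

Labor's share = 1 − 0.36 = 0.64.
Capital: 0.36 × (-2.18) = -0.7848 pp.
The labor force: 0.64 × 1.29 = 0.8256 pp.
TFP growth = -0.2 − 0.0408 = -0.2408%.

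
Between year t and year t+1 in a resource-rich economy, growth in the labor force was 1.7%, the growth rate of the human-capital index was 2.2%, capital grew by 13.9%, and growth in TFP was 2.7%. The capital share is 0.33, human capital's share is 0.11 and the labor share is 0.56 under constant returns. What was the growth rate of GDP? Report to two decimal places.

GDP growth was 8.48%.

Labor's share = 1 − 0.33 − 0.11 = 0.56.
Capital: 0.33 × 13.9 = 4.587 pp.
The human-capital index: 0.11 × 2.2 = 0.242 pp.
The labor force: 0.56 × 1.7 = 0.952 pp.
Output growth = 2.7 + 5.781 = 8.481%.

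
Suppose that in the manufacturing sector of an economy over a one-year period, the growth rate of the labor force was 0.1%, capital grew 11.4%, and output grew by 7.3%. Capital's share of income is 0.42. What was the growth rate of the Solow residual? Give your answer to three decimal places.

Labor's share = 1 − 0.42 = 0.58.
Capital: 0.42 × 11.4 = 4.788 pp.
The labor force: 0.58 × 0.1 = 0.058 pp.
TFP growth = 7.3 − 4.846 = 2.454%.

The Solow residual grew 2.454%.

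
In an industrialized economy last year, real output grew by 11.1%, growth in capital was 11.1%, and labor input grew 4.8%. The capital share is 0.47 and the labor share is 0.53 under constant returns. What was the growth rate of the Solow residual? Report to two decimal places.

3.34%

Labor's share = 1 − 0.47 = 0.53.
Capital: 0.47 × 11.1 = 5.217 pp.
Labor input: 0.53 × 4.8 = 2.544 pp.
TFP growth = 11.1 − 7.761 = 3.339%.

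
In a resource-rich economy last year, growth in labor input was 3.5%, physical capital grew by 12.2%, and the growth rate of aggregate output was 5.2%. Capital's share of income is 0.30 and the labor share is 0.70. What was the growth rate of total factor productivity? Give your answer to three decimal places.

-0.910%

Labor's share = 1 − 0.3 = 0.7.
Physical capital: 0.3 × 12.2 = 3.66 pp.
Labor input: 0.7 × 3.5 = 2.45 pp.
TFP growth = 5.2 − 6.11 = -0.91%.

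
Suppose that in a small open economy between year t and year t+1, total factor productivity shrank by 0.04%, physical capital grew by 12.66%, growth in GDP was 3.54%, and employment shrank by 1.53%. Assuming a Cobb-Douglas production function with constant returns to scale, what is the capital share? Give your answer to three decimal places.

gY = gA + α·gK + (1−α)·gL, so gY − gA − gL = α(gK − gL).
3.54 + 0.04 + 1.53 = α × (12.66 − (-1.53)).
5.11 = 14.19 α, so α = 0.36011.

0.360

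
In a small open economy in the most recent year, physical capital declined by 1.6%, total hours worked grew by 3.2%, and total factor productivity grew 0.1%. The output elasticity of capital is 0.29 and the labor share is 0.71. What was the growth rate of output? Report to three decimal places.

1.908%

Labor's share = 1 − 0.29 = 0.71.
Physical capital: 0.29 × (-1.6) = -0.464 pp.
Total hours worked: 0.71 × 3.2 = 2.272 pp.
Output growth = 0.1 + 1.808 = 1.908%.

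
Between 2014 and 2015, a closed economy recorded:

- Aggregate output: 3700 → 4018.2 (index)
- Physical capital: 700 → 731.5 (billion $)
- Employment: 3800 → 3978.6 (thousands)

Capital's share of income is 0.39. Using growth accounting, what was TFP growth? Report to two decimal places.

3.98%

Aggregate output growth = (4018.2 − 3700) / 3700 = 8.6%.
Physical capital growth = (731.5 − 700) / 700 = 4.5%.
Employment growth = (3978.6 − 3800) / 3800 = 4.7%.
Labor's share = 1 − 0.39 = 0.61.
Physical capital: 0.39 × 4.5 = 1.755 pp.
Employment: 0.61 × 4.7 = 2.867 pp.
TFP growth = 8.6 − 4.622 = 3.978%.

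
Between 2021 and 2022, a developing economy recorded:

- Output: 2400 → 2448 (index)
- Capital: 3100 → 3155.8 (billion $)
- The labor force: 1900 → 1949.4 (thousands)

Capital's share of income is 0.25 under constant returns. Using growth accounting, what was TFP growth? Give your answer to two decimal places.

Output growth = (2448 − 2400) / 2400 = 2%.
Capital growth = (3155.8 − 3100) / 3100 = 1.8%.
The labor force growth = (1949.4 − 1900) / 1900 = 2.6%.
Labor's share = 1 − 0.25 = 0.75.
Capital: 0.25 × 1.8 = 0.45 pp.
The labor force: 0.75 × 2.6 = 1.95 pp.
TFP growth = 2 − 2.4 = -0.4%.

-0.40%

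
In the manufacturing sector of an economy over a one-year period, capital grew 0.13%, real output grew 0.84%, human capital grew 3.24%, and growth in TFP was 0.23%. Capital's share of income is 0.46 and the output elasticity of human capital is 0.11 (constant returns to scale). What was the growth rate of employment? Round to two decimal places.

Employment growth was 0.45%.

Labor's share = 1 − 0.46 − 0.11 = 0.43.
gY = gA + 0.46×0.13 + 0.11×3.24 + 0.43×g.
0.43×g = 0.84 − 0.23 − 0.4162 = 0.1938.
g = 0.1938 / 0.43 = 0.4507%.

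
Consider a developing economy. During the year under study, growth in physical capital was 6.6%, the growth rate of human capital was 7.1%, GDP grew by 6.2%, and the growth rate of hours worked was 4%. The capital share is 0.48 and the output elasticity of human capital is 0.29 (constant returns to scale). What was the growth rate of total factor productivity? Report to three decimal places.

Labor's share = 1 − 0.48 − 0.29 = 0.23.
Physical capital: 0.48 × 6.6 = 3.168 pp.
Human capital: 0.29 × 7.1 = 2.059 pp.
Hours worked: 0.23 × 4 = 0.92 pp.
TFP growth = 6.2 − 6.147 = 0.053%.

0.053%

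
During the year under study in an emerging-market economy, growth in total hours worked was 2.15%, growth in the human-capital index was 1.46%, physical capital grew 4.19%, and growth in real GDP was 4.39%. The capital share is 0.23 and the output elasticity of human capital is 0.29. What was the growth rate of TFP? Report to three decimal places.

Labor's share = 1 − 0.23 − 0.29 = 0.48.
Physical capital: 0.23 × 4.19 = 0.9637 pp.
The human-capital index: 0.29 × 1.46 = 0.4234 pp.
Total hours worked: 0.48 × 2.15 = 1.032 pp.
TFP growth = 4.39 − 2.4191 = 1.9709%.

1.971%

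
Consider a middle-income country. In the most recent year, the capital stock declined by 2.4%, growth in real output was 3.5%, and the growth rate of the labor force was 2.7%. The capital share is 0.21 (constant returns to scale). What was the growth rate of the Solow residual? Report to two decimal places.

The Solow residual grew 1.87%.

Labor's share = 1 − 0.21 = 0.79.
The capital stock: 0.21 × (-2.4) = -0.504 pp.
The labor force: 0.79 × 2.7 = 2.133 pp.
TFP growth = 3.5 − 1.629 = 1.871%.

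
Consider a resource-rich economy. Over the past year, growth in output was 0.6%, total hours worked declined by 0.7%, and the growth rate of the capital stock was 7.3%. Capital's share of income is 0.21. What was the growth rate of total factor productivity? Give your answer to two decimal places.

-0.38%

Labor's share = 1 − 0.21 = 0.79.
The capital stock: 0.21 × 7.3 = 1.533 pp.
Total hours worked: 0.79 × (-0.7) = -0.553 pp.
TFP growth = 0.6 − 0.98 = -0.38%.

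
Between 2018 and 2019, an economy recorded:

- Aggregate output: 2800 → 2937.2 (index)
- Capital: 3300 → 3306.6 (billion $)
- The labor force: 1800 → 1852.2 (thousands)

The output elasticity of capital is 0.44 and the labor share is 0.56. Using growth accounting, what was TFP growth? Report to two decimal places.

Aggregate output growth = (2937.2 − 2800) / 2800 = 4.9%.
Capital growth = (3306.6 − 3300) / 3300 = 0.2%.
The labor force growth = (1852.2 − 1800) / 1800 = 2.9%.
Labor's share = 1 − 0.44 = 0.56.
Capital: 0.44 × 0.2 = 0.088 pp.
The labor force: 0.56 × 2.9 = 1.624 pp.
TFP growth = 4.9 − 1.712 = 3.188%.

TFP growth was 3.19%.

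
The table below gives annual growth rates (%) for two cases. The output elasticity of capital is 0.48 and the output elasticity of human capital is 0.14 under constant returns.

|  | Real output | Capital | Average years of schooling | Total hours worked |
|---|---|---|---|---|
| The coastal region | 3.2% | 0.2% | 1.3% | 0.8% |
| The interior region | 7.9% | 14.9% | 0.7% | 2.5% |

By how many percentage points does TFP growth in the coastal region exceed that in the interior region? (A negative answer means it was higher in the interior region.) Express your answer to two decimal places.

2.92 percentage points

Labor's share = 1 − 0.48 − 0.14 = 0.38.
The coastal region: TFP = 3.2 − 0.096 − 0.182 − 0.304 = 2.618%.
The interior region: TFP = 7.9 − 7.152 − 0.098 − 0.95 = -0.3%.
Difference = 2.618 − (-0.3) = 2.918 pp.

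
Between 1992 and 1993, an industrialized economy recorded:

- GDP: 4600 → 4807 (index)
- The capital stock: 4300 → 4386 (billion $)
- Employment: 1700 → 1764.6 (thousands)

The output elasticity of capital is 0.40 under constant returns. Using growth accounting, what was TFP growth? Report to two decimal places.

1.42%

GDP growth = (4807 − 4600) / 4600 = 4.5%.
The capital stock growth = (4386 − 4300) / 4300 = 2%.
Employment growth = (1764.6 − 1700) / 1700 = 3.8%.
Labor's share = 1 − 0.4 = 0.6.
The capital stock: 0.4 × 2 = 0.8 pp.
Employment: 0.6 × 3.8 = 2.28 pp.
TFP growth = 4.5 − 3.08 = 1.42%.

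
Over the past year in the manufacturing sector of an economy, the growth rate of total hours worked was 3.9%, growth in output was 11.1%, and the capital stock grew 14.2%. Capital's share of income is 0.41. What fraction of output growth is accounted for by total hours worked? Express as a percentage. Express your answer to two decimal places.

Labor's share = 1 − 0.41 = 0.59.
Total hours worked contributed 0.59 × 3.9 = 2.301 pp.
Share of growth = 2.301 / 11.1 × 100 = 20.7297%.

Total hours worked accounted for 20.73% of growth.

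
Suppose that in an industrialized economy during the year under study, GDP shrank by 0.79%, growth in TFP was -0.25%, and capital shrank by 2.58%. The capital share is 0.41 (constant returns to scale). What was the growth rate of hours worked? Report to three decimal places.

Labor's share = 1 − 0.41 = 0.59.
gY = gA + 0.41×(-2.58) + 0.59×g.
0.59×g = -0.79 + 0.25 + 1.0578 = 0.5178.
g = 0.5178 / 0.59 = 0.87763%.

0.878%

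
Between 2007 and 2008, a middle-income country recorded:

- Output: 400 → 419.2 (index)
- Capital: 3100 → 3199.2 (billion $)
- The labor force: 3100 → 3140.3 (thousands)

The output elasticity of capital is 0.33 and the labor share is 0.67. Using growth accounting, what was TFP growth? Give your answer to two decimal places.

Output growth = (419.2 − 400) / 400 = 4.8%.
Capital growth = (3199.2 − 3100) / 3100 = 3.2%.
The labor force growth = (3140.3 − 3100) / 3100 = 1.3%.
Labor's share = 1 − 0.33 = 0.67.
Capital: 0.33 × 3.2 = 1.056 pp.
The labor force: 0.67 × 1.3 = 0.871 pp.
TFP growth = 4.8 − 1.927 = 2.873%.

2.87%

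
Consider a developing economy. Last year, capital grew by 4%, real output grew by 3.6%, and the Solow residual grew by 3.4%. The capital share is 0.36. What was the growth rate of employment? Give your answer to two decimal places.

-1.94%

Labor's share = 1 − 0.36 = 0.64.
gY = gA + 0.36×4 + 0.64×g.
0.64×g = 3.6 − 3.4 − 1.44 = -1.24.
g = -1.24 / 0.64 = -1.9375%.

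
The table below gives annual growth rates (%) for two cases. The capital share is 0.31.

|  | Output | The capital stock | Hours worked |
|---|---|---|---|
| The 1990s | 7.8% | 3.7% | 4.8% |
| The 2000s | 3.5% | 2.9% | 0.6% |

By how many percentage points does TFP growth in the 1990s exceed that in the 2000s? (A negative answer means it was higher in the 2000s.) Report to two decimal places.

Labor's share = 1 − 0.31 = 0.69.
The 1990s: TFP = 7.8 − 1.147 − 3.312 = 3.341%.
The 2000s: TFP = 3.5 − 0.899 − 0.414 = 2.187%.
Difference = 3.341 − (2.187) = 1.154 pp.

1.15 percentage points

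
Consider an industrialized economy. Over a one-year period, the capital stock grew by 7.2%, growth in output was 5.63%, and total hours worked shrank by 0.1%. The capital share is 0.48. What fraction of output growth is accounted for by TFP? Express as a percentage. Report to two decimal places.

Labor's share = 1 − 0.48 = 0.52.
The capital stock: 0.48 × 7.2 = 3.456 pp.
Total hours worked: 0.52 × (-0.1) = -0.052 pp.
TFP growth = 5.63 − 3.404 = 2.226%.
TFP share of growth = 2.226 / 5.63 × 100 = 39.5382%.

39.54%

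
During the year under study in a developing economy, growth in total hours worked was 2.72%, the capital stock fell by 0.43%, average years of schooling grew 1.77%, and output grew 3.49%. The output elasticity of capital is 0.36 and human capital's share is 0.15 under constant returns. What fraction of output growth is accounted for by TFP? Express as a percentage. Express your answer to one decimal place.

TFP accounted for 58.6% of growth.

Labor's share = 1 − 0.36 − 0.15 = 0.49.
The capital stock: 0.36 × (-0.43) = -0.1548 pp.
Average years of schooling: 0.15 × 1.77 = 0.2655 pp.
Total hours worked: 0.49 × 2.72 = 1.3328 pp.
TFP growth = 3.49 − 1.4435 = 2.0465%.
TFP share of growth = 2.0465 / 3.49 × 100 = 58.639%.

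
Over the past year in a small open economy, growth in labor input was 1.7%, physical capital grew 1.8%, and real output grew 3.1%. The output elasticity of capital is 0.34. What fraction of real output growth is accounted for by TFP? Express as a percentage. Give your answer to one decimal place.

44.1%

Labor's share = 1 − 0.34 = 0.66.
Physical capital: 0.34 × 1.8 = 0.612 pp.
Labor input: 0.66 × 1.7 = 1.122 pp.
TFP growth = 3.1 − 1.734 = 1.366%.
TFP share of growth = 1.366 / 3.1 × 100 = 44.065%.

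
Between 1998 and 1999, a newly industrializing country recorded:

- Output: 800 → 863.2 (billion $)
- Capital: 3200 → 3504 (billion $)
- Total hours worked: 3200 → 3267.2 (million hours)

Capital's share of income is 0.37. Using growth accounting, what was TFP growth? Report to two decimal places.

Output growth = (863.2 − 800) / 800 = 7.9%.
Capital growth = (3504 − 3200) / 3200 = 9.5%.
Total hours worked growth = (3267.2 − 3200) / 3200 = 2.1%.
Labor's share = 1 − 0.37 = 0.63.
Capital: 0.37 × 9.5 = 3.515 pp.
Total hours worked: 0.63 × 2.1 = 1.323 pp.
TFP growth = 7.9 − 4.838 = 3.062%.

3.06%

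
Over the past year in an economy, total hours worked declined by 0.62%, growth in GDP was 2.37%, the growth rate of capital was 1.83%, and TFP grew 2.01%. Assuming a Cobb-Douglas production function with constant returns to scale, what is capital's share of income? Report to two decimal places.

gY = gA + α·gK + (1−α)·gL, so gY − gA − gL = α(gK − gL).
2.37 − 2.01 + 0.62 = α × (1.83 − (-0.62)).
0.98 = 2.45 α, so α = 0.4.

0.40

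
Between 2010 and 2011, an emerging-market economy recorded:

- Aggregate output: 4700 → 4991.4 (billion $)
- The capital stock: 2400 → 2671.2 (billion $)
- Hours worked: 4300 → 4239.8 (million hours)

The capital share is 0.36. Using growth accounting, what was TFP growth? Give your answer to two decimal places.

Aggregate output growth = (4991.4 − 4700) / 4700 = 6.2%.
The capital stock growth = (2671.2 − 2400) / 2400 = 11.3%.
Hours worked growth = (4239.8 − 4300) / 4300 = -1.4%.
Labor's share = 1 − 0.36 = 0.64.
The capital stock: 0.36 × 11.3 = 4.068 pp.
Hours worked: 0.64 × (-1.4) = -0.896 pp.
TFP growth = 6.2 − 3.172 = 3.028%.

3.03%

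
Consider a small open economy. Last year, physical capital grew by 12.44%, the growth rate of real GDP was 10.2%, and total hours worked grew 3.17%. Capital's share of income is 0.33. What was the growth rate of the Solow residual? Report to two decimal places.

Labor's share = 1 − 0.33 = 0.67.
Physical capital: 0.33 × 12.44 = 4.1052 pp.
Total hours worked: 0.67 × 3.17 = 2.1239 pp.
TFP growth = 10.2 − 6.2291 = 3.9709%.

3.97%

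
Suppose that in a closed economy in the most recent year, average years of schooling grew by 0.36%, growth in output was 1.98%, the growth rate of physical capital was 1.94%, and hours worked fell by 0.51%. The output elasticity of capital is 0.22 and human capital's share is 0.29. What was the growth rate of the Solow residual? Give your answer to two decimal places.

Labor's share = 1 − 0.22 − 0.29 = 0.49.
Physical capital: 0.22 × 1.94 = 0.4268 pp.
Average years of schooling: 0.29 × 0.36 = 0.1044 pp.
Hours worked: 0.49 × (-0.51) = -0.2499 pp.
TFP growth = 1.98 − 0.2813 = 1.6987%.

The Solow residual growth was 1.70%.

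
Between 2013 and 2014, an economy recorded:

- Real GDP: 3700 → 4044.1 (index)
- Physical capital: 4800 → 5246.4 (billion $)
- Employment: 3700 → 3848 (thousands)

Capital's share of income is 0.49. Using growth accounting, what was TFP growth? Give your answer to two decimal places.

TFP grew 2.70%.

Real GDP growth = (4044.1 − 3700) / 3700 = 9.3%.
Physical capital growth = (5246.4 − 4800) / 4800 = 9.3%.
Employment growth = (3848 − 3700) / 3700 = 4%.
Labor's share = 1 − 0.49 = 0.51.
Physical capital: 0.49 × 9.3 = 4.557 pp.
Employment: 0.51 × 4 = 2.04 pp.
TFP growth = 9.3 − 6.597 = 2.703%.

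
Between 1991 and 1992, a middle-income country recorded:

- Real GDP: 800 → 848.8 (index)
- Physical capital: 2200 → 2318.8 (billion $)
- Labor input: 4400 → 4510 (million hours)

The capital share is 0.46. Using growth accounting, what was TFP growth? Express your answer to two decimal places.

Real GDP growth = (848.8 − 800) / 800 = 6.1%.
Physical capital growth = (2318.8 − 2200) / 2200 = 5.4%.
Labor input growth = (4510 − 4400) / 4400 = 2.5%.
Labor's share = 1 − 0.46 = 0.54.
Physical capital: 0.46 × 5.4 = 2.484 pp.
Labor input: 0.54 × 2.5 = 1.35 pp.
TFP growth = 6.1 − 3.834 = 2.266%.

2.27%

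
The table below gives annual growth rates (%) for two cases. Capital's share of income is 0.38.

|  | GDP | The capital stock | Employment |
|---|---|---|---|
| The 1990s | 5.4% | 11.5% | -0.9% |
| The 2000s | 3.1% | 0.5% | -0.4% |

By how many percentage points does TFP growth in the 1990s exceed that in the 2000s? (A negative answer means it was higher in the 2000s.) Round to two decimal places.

Labor's share = 1 − 0.38 = 0.62.
The 1990s: TFP = 5.4 − 4.37 + 0.558 = 1.588%.
The 2000s: TFP = 3.1 − 0.19 + 0.248 = 3.158%.
Difference = 1.588 − (3.158) = -1.57 pp.

-1.57 percentage points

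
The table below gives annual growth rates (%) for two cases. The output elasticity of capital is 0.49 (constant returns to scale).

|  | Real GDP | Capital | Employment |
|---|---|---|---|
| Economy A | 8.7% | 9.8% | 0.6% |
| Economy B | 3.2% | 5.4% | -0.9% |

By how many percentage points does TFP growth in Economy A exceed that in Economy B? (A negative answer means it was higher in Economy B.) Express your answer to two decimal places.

Labor's share = 1 − 0.49 = 0.51.
Economy A: TFP = 8.7 − 4.802 − 0.306 = 3.592%.
Economy B: TFP = 3.2 − 2.646 + 0.459 = 1.013%.
Difference = 3.592 − (1.013) = 2.579 pp.

2.58 percentage points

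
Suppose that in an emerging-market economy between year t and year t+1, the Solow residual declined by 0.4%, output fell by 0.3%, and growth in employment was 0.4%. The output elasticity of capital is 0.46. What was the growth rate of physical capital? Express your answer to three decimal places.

-0.252%

Labor's share = 1 − 0.46 = 0.54.
gY = gA + 0.54×0.4 + 0.46×g.
0.46×g = -0.3 + 0.4 − 0.216 = -0.116.
g = -0.116 / 0.46 = -0.25217%.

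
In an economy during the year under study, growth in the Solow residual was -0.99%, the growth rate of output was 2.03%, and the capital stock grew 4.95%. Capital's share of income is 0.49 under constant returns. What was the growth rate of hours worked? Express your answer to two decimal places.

1.17%

Labor's share = 1 − 0.49 = 0.51.
gY = gA + 0.49×4.95 + 0.51×g.
0.51×g = 2.03 + 0.99 − 2.4255 = 0.5945.
g = 0.5945 / 0.51 = 1.1657%.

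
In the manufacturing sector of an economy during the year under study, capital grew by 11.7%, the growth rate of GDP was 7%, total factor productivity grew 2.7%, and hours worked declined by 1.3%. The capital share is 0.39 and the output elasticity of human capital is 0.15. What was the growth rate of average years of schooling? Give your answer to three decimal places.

Average years of schooling growth was 2.233%.

Labor's share = 1 − 0.39 − 0.15 = 0.46.
gY = gA + 0.39×11.7 + 0.46×(-1.3) + 0.15×g.
0.15×g = 7 − 2.7 − 3.965 = 0.335.
g = 0.335 / 0.15 = 2.23333%.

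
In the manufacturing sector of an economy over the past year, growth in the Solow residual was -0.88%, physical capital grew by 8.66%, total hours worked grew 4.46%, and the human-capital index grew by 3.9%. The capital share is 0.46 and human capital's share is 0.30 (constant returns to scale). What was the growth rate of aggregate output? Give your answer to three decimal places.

Aggregate output growth was 5.344%.

Labor's share = 1 − 0.46 − 0.3 = 0.24.
Physical capital: 0.46 × 8.66 = 3.9836 pp.
The human-capital index: 0.3 × 3.9 = 1.17 pp.
Total hours worked: 0.24 × 4.46 = 1.0704 pp.
Output growth = -0.88 + 6.224 = 5.344%.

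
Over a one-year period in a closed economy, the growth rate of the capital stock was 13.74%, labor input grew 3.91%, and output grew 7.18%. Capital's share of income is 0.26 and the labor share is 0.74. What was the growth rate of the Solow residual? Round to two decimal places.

Labor's share = 1 − 0.26 = 0.74.
The capital stock: 0.26 × 13.74 = 3.5724 pp.
Labor input: 0.74 × 3.91 = 2.8934 pp.
TFP growth = 7.18 − 6.4658 = 0.7142%.

0.71%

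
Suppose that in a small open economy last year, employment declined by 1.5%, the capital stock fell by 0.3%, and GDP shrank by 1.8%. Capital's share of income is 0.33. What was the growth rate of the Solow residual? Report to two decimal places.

-0.70%

Labor's share = 1 − 0.33 = 0.67.
The capital stock: 0.33 × (-0.3) = -0.099 pp.
Employment: 0.67 × (-1.5) = -1.005 pp.
TFP growth = -1.8 + 1.104 = -0.696%.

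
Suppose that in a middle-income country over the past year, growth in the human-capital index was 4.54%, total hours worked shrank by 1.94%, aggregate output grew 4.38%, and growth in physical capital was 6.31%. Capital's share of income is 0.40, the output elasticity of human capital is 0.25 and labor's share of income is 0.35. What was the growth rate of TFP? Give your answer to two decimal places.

1.40%

Labor's share = 1 − 0.4 − 0.25 = 0.35.
Physical capital: 0.4 × 6.31 = 2.524 pp.
The human-capital index: 0.25 × 4.54 = 1.135 pp.
Total hours worked: 0.35 × (-1.94) = -0.679 pp.
TFP growth = 4.38 − 2.98 = 1.4%.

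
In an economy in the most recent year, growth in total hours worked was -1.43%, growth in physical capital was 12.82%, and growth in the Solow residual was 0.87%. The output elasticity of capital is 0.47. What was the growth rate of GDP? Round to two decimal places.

GDP growth was 6.14%.

Labor's share = 1 − 0.47 = 0.53.
Physical capital: 0.47 × 12.82 = 6.0254 pp.
Total hours worked: 0.53 × (-1.43) = -0.7579 pp.
Output growth = 0.87 + 5.2675 = 6.1375%.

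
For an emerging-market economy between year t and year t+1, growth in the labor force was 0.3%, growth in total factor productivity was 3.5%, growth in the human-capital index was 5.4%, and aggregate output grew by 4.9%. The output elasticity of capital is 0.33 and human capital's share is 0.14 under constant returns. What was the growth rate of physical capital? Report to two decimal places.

Physical capital grew 1.47%.

Labor's share = 1 − 0.33 − 0.14 = 0.53.
gY = gA + 0.14×5.4 + 0.53×0.3 + 0.33×g.
0.33×g = 4.9 − 3.5 − 0.915 = 0.485.
g = 0.485 / 0.33 = 1.4697%.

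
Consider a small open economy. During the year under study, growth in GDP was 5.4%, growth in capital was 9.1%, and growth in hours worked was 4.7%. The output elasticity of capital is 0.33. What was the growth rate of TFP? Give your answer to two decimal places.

-0.75%

Labor's share = 1 − 0.33 = 0.67.
Capital: 0.33 × 9.1 = 3.003 pp.
Hours worked: 0.67 × 4.7 = 3.149 pp.
TFP growth = 5.4 − 6.152 = -0.752%.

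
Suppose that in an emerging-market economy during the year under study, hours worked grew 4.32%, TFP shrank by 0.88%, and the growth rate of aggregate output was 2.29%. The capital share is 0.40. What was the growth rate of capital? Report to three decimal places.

Labor's share = 1 − 0.4 = 0.6.
gY = gA + 0.6×4.32 + 0.4×g.
0.4×g = 2.29 + 0.88 − 2.592 = 0.578.
g = 0.578 / 0.4 = 1.445%.

Capital grew 1.445%.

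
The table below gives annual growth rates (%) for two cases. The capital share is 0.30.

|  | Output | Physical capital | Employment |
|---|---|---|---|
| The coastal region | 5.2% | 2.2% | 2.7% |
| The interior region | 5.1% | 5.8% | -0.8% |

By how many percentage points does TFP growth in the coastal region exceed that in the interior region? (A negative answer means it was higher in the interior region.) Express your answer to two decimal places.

Labor's share = 1 − 0.3 = 0.7.
The coastal region: TFP = 5.2 − 0.66 − 1.89 = 2.65%.
The interior region: TFP = 5.1 − 1.74 + 0.56 = 3.92%.
Difference = 2.65 − (3.92) = -1.27 pp.

-1.27 percentage points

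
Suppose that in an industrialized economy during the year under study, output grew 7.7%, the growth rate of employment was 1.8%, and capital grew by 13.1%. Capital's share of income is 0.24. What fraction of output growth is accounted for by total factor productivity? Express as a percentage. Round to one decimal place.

Labor's share = 1 − 0.24 = 0.76.
Capital: 0.24 × 13.1 = 3.144 pp.
Employment: 0.76 × 1.8 = 1.368 pp.
TFP growth = 7.7 − 4.512 = 3.188%.
TFP share of growth = 3.188 / 7.7 × 100 = 41.403%.

41.4%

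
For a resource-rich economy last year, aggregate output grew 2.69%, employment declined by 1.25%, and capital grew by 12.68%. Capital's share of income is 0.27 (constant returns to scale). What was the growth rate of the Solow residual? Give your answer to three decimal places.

Labor's share = 1 − 0.27 = 0.73.
Capital: 0.27 × 12.68 = 3.4236 pp.
Employment: 0.73 × (-1.25) = -0.9125 pp.
TFP growth = 2.69 − 2.5111 = 0.1789%.

0.179%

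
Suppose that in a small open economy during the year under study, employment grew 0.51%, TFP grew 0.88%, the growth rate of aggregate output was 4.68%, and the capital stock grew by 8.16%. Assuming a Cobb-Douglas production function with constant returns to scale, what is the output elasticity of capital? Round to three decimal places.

0.430

gY = gA + α·gK + (1−α)·gL, so gY − gA − gL = α(gK − gL).
4.68 − 0.88 − 0.51 = α × (8.16 − 0.51).
3.29 = 7.65 α, so α = 0.43007.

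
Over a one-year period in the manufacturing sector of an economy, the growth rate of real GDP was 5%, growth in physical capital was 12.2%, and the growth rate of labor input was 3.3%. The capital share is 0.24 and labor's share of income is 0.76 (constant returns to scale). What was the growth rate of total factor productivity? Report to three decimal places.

-0.436%

Labor's share = 1 − 0.24 = 0.76.
Physical capital: 0.24 × 12.2 = 2.928 pp.
Labor input: 0.76 × 3.3 = 2.508 pp.
TFP growth = 5 − 5.436 = -0.436%.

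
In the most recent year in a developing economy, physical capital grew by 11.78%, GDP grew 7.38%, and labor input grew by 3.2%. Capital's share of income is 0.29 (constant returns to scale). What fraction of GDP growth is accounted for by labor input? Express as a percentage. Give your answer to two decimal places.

Labor's share = 1 − 0.29 = 0.71.
Labor input contributed 0.71 × 3.2 = 2.272 pp.
Share of growth = 2.272 / 7.38 × 100 = 30.7859%.

30.79%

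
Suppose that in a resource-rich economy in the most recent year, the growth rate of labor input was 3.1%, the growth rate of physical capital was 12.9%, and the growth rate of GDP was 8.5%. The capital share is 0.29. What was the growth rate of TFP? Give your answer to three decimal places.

Labor's share = 1 − 0.29 = 0.71.
Physical capital: 0.29 × 12.9 = 3.741 pp.
Labor input: 0.71 × 3.1 = 2.201 pp.
TFP growth = 8.5 − 5.942 = 2.558%.

TFP grew 2.558%.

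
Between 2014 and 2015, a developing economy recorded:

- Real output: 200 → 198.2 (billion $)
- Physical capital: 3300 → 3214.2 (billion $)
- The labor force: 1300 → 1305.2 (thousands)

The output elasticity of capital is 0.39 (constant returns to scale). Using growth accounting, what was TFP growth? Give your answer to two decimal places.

-0.13%

Real output growth = (198.2 − 200) / 200 = -0.9%.
Physical capital growth = (3214.2 − 3300) / 3300 = -2.6%.
The labor force growth = (1305.2 − 1300) / 1300 = 0.4%.
Labor's share = 1 − 0.39 = 0.61.
Physical capital: 0.39 × (-2.6) = -1.014 pp.
The labor force: 0.61 × 0.4 = 0.244 pp.
TFP growth = -0.9 + 0.77 = -0.13%.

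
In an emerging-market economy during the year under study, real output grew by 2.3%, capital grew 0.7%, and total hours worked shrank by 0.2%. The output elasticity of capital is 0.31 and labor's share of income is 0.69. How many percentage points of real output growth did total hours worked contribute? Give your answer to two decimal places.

-0.14 pp

Labor's share = 1 − 0.31 = 0.69.
Contribution = share × growth = 0.69 × (-0.2) = -0.138 pp.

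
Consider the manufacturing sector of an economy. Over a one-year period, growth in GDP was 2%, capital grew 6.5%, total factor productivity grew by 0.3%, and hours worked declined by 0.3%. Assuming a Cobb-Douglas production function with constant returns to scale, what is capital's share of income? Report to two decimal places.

Capital's share of income is 0.29.

gY = gA + α·gK + (1−α)·gL, so gY − gA − gL = α(gK − gL).
2 − 0.3 + 0.3 = α × (6.5 − (-0.3)).
2 = 6.8 α, so α = 0.2941.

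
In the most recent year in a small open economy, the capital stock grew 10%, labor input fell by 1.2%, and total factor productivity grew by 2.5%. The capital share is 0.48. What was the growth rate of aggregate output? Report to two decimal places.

Labor's share = 1 − 0.48 = 0.52.
The capital stock: 0.48 × 10 = 4.8 pp.
Labor input: 0.52 × (-1.2) = -0.624 pp.
Output growth = 2.5 + 4.176 = 6.676%.

6.68%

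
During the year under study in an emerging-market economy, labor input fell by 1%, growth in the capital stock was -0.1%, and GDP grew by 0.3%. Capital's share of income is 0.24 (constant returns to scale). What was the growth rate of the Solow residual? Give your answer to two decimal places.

1.08%

Labor's share = 1 − 0.24 = 0.76.
The capital stock: 0.24 × (-0.1) = -0.024 pp.
Labor input: 0.76 × (-1) = -0.76 pp.
TFP growth = 0.3 + 0.784 = 1.084%.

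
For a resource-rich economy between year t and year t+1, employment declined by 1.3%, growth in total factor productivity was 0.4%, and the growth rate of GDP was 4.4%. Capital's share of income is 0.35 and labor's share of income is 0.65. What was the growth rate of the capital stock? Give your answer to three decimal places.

13.843%

Labor's share = 1 − 0.35 = 0.65.
gY = gA + 0.65×(-1.3) + 0.35×g.
0.35×g = 4.4 − 0.4 + 0.845 = 4.845.
g = 4.845 / 0.35 = 13.84286%.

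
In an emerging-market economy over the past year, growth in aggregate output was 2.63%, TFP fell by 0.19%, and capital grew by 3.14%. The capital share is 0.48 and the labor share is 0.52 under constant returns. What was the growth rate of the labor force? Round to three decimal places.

Labor's share = 1 − 0.48 = 0.52.
gY = gA + 0.48×3.14 + 0.52×g.
0.52×g = 2.63 + 0.19 − 1.5072 = 1.3128.
g = 1.3128 / 0.52 = 2.52462%.

2.525%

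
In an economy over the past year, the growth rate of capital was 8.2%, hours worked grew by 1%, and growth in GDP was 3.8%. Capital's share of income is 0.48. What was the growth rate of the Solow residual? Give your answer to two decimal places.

Labor's share = 1 − 0.48 = 0.52.
Capital: 0.48 × 8.2 = 3.936 pp.
Hours worked: 0.52 × 1 = 0.52 pp.
TFP growth = 3.8 − 4.456 = -0.656%.

-0.66%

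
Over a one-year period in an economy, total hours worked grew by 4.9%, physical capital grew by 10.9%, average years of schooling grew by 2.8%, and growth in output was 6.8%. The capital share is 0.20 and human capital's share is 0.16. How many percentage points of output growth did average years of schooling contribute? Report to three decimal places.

0.448 pp

Contribution = share × growth = 0.16 × 2.8 = 0.448 pp.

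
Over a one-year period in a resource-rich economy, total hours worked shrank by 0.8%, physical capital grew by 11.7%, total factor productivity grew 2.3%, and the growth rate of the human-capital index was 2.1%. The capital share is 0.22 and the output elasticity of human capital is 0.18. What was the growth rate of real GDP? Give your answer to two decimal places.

Labor's share = 1 − 0.22 − 0.18 = 0.6.
Physical capital: 0.22 × 11.7 = 2.574 pp.
The human-capital index: 0.18 × 2.1 = 0.378 pp.
Total hours worked: 0.6 × (-0.8) = -0.48 pp.
Output growth = 2.3 + 2.472 = 4.772%.

4.77%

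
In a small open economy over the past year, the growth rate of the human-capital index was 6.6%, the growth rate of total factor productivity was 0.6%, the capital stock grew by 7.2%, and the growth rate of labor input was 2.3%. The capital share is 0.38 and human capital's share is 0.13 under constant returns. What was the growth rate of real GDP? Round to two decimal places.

Labor's share = 1 − 0.38 − 0.13 = 0.49.
The capital stock: 0.38 × 7.2 = 2.736 pp.
The human-capital index: 0.13 × 6.6 = 0.858 pp.
Labor input: 0.49 × 2.3 = 1.127 pp.
Output growth = 0.6 + 4.721 = 5.321%.

5.32%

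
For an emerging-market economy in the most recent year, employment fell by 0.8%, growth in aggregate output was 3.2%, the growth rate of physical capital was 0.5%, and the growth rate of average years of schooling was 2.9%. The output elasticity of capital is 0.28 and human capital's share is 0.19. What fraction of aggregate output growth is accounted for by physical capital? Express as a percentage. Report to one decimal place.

4.4%

Physical capital contributed 0.28 × 0.5 = 0.14 pp.
Share of growth = 0.14 / 3.2 × 100 = 4.375%.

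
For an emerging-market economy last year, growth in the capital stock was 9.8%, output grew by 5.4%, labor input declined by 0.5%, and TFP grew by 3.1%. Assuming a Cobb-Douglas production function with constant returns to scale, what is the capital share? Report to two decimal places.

gY = gA + α·gK + (1−α)·gL, so gY − gA − gL = α(gK − gL).
5.4 − 3.1 + 0.5 = α × (9.8 − (-0.5)).
2.8 = 10.3 α, so α = 0.2718.

The capital share is 0.27.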